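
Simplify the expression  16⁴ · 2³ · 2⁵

2^24

16⁴ = 2^16; 2³ = 2^3; 2⁵ = 2^5
Combine exponents: 2^24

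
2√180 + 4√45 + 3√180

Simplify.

42*√5

2√180 = 12*√5; 4√45 = 12*√5; 3√180 = 18*√5
Combine: (12 + 12 + 18)·√5 = 42*√5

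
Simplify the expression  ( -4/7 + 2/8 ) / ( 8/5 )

Numerator: -4/7 + 2/8 = -9/28
Denominator: 8/5 = 8/5
Divide: (-9/28) · (5/8) = -45/224

-45/224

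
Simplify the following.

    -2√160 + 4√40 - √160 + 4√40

4*√10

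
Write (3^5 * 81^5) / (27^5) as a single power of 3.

3^10

3^5 = 3^5; 81^5 = 3^20; 27^5 = 3^15
Combine exponents: 3^10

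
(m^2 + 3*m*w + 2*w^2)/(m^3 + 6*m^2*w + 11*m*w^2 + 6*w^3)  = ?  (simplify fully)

Factor: m^2 + 3*m*w + 2*w^2 = (m + w)*(m + 2*w);  m^3 + 6*m^2*w + 11*m*w^2 + 6*w^3 = (m + 2*w)*(m + 3*w)*(m + w)
Cancel the common factors (m + 2*w), (m + w).

1/(m + 3*w)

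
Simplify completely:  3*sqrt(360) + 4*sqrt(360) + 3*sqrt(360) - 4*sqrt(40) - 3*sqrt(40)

46*sqrt(10)

3*sqrt(360) = 18*sqrt(10); 4*sqrt(360) = 24*sqrt(10); 3*sqrt(360) = 18*sqrt(10); 4*sqrt(40) = 8*sqrt(10); 3*sqrt(40) = 6*sqrt(10)
Combine: (18 + 24 + 18 - 8 - 6)·sqrt(10) = 46*sqrt(10)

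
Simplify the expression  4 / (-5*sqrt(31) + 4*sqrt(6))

Multiply numerator and denominator by 4*sqrt(6) + 5*sqrt(31).
Denominator becomes -679; numerator becomes 16*sqrt(6) + 20*sqrt(31).

(-20*sqrt(31) - 16*sqrt(6))/679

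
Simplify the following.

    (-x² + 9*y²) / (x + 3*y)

-x² + 9*y² factors as -(x - 3*y)*(x + 3*y).

-x + 3*y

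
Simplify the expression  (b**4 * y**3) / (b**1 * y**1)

Quotient: b**3 * y**2

b**3*y**2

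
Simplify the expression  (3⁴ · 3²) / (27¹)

3⁴ = 3^4; 3² = 3^2; 27¹ = 3^3
Combine exponents: 3^3

3^3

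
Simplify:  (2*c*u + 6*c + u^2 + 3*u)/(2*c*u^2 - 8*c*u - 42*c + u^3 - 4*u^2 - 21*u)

1/(u - 7)

Factor: 2*c*u + 6*c + u^2 + 3*u = (u + 3)*(2*c + u);  2*c*u^2 - 8*c*u - 42*c + u^3 - 4*u^2 - 21*u = (2*c + u)*(u - 7)*(u + 3)
Cancel the common factors (u + 3), (2*c + u).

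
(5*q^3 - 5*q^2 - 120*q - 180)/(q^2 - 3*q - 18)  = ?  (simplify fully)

5*q + 10

Factor: 5*q^3 - 5*q^2 - 120*q - 180 = 5*(q + 2)*(q + 3)*(q - 6);  q^2 - 3*q - 18 = (q - 6)*(q + 3)
Cancel the common factors (q - 6), (q + 3).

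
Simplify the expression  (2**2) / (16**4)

2**2 = 2**2; 16**4 = 2**16
Combine exponents: 2**(-14)

2**(-14)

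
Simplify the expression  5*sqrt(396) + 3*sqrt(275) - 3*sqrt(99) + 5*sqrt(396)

66*sqrt(11)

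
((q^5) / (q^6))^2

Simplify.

q^(-2)

Inside the bracket: (q^-1)
Raise to the power 2: (q^-2)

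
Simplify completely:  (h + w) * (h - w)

h^2 - w^2

Pair the conjugate factors: (h+w)(h-w) = h^2 - w^2.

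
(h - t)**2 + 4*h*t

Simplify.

(h + t)**2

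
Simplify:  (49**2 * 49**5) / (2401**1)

49**2 = 7**4; 49**5 = 7**10; 2401**1 = 7**4
Combine exponents: 7**10

7**10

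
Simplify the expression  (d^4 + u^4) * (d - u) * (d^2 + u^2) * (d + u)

d^8 - u^8

(d+u)(d-u) = d^2 - u^2; continue pairing.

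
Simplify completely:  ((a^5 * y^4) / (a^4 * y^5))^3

Inside the bracket: a^1 * (y^-1)
Raise to the power 3: a^3 * (y^-3)

a^3/y^3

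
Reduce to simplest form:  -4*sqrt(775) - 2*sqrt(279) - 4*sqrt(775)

-46*sqrt(31)

4*sqrt(775) = 20*sqrt(31); 2*sqrt(279) = 6*sqrt(31); 4*sqrt(775) = 20*sqrt(31)
Combine: (-20 - 6 - 20)·sqrt(31) = -46*sqrt(31)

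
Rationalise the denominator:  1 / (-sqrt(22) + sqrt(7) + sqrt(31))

(-8*sqrt(22) - sqrt(31) + 23*sqrt(7) + sqrt(4774))/306

Group as (sqrt(7) + sqrt(31)) - sqrt(22); multiply by (sqrt(7) + sqrt(31)) + sqrt(22), then rationalise the remaining surd.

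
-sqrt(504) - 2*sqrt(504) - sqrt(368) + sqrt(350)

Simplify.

-13*sqrt(14) - 4*sqrt(23)

sqrt(504) = 6*sqrt(14); 2*sqrt(504) = 12*sqrt(14); sqrt(368) = 4*sqrt(23); sqrt(350) = 5*sqrt(14)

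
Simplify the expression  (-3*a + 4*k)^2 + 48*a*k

Expand the square and combine the 48*a*k term.

(3*a + 4*k)^2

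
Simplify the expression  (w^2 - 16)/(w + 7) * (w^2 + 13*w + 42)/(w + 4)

Factor: w^2 - 16 = (w + 4)*(w - 4);  w^2 + 13*w + 42 = (w + 6)*(w + 7)
Cancel the common factors (w + 4), (w + 7).

w^2 + 2*w - 24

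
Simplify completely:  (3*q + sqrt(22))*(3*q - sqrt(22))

9*q**2 - 22

Product of conjugates: (P+Q)(P-Q) = P**2 - Q**2.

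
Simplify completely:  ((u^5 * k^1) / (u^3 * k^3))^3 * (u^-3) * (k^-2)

Inside the bracket: u^2 * (k^-2)
Raise to the power 3: u^6 * (k^-6)
Multiply by (u^-3) * (k^-2): add exponents.

u^3/k^8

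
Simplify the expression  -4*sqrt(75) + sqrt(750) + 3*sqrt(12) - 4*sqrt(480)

-11*sqrt(30) - 14*sqrt(3)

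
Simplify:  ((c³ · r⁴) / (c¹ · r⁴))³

c⁶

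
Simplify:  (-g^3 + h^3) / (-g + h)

g^2 + g*h + h^2

h^3 - g^3 = (-g + h)(g^2 + g*h + h^2).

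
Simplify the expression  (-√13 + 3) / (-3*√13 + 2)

(-7*√13 + 33)/113

Multiply numerator and denominator by 2 + 3*√13.
Denominator becomes -113; numerator becomes -33 + 7*√13.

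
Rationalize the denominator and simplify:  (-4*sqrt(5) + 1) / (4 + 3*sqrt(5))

Multiply numerator and denominator by -3*sqrt(5) + 4.
Denominator becomes -29; numerator becomes -19*sqrt(5) + 64.

(-64 + 19*sqrt(5))/29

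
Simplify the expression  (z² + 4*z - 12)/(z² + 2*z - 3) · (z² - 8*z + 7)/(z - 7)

Factor: z² + 4*z - 12 = (z + 6)·(z - 2);  z² + 2*z - 3 = (z - 1)·(z + 3);  z² - 8*z + 7 = (z - 1)·(z - 7)
Cancel the common factors (z - 1), (z - 7).

(z² + 4*z - 12)/(z + 3)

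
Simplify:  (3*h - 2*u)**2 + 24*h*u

After expansion: 9*h**2 + 12*h*u + 4*u**2 — a perfect-square trinomial.

(3*h + 2*u)**2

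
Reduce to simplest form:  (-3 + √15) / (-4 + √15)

Multiply numerator and denominator by -4 - √15.
Denominator becomes 1; numerator becomes -√15 - 3.

-√15 - 3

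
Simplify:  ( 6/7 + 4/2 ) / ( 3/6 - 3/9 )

120/7

Numerator: 6/7 + 4/2 = 20/7
Denominator: 3/6 - 3/9 = 1/6
Divide: (20/7) · (6) = 120/7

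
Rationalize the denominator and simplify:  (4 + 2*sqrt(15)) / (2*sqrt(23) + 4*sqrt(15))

Multiply numerator and denominator by -2*sqrt(23) + 4*sqrt(15).
Denominator becomes 148; numerator becomes -4*sqrt(345) - 8*sqrt(23) + 16*sqrt(15) + 120.

(-sqrt(345) - 2*sqrt(23) + 4*sqrt(15) + 30)/37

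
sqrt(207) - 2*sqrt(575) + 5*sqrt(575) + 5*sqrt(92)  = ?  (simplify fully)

sqrt(207) = 3*sqrt(23); 2*sqrt(575) = 10*sqrt(23); 5*sqrt(575) = 25*sqrt(23); 5*sqrt(92) = 10*sqrt(23)
Combine: (3 - 10 + 25 + 10)·sqrt(23) = 28*sqrt(23)

28*sqrt(23)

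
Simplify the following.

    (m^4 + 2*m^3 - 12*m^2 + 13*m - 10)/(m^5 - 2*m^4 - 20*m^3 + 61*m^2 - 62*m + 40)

1/(m - 4)

Factor: m^4 + 2*m^3 - 12*m^2 + 13*m - 10 = (m - 2)*(m + 5)*(m^2 - m + 1);  m^5 - 2*m^4 - 20*m^3 + 61*m^2 - 62*m + 40 = (m - 4)*(m - 2)*(m^2 - m + 1)*(m + 5)
Cancel the common factors (m^2 - m + 1), (m + 5), (m - 2).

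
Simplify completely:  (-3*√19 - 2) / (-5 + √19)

(67 + 17*√19)/6

Multiply numerator and denominator by -5 - √19.
Denominator becomes 6; numerator becomes 67 + 17*√19.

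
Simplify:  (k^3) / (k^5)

k^(-2)

Quotient: (k^-2)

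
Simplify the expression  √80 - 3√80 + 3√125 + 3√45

16*√5

√80 = 4*√5; 3√80 = 12*√5; 3√125 = 15*√5; 3√45 = 9*√5
Combine: (4 - 12 + 15 + 9)·√5 = 16*√5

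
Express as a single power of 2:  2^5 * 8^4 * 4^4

2^25

2^5 = 2^5; 8^4 = 2^12; 4^4 = 2^8
Combine exponents: 2^25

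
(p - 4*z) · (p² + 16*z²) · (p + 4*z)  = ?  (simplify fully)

Telescope via difference of squares: (p+(4*z))(p-(4*z)) = p² - 16*z², then repeat with the next factor.

p⁴ - 256*z⁴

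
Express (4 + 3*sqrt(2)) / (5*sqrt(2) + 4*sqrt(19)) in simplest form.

Multiply numerator and denominator by -4*sqrt(19) + 5*sqrt(2).
Denominator becomes -254; numerator becomes -12*sqrt(38) - 16*sqrt(19) + 20*sqrt(2) + 30.

(-15 - 10*sqrt(2) + 8*sqrt(19) + 6*sqrt(38))/127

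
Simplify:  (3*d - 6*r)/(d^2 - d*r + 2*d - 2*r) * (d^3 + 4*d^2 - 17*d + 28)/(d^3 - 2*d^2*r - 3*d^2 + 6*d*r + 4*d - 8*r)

Factor: 3*d - 6*r = 3*(d - 2*r);  d^2 - d*r + 2*d - 2*r = (d - r)*(d + 2);  d^3 + 4*d^2 - 17*d + 28 = (d^2 - 3*d + 4)*(d + 7);  d^3 - 2*d^2*r - 3*d^2 + 6*d*r + 4*d - 8*r = (d^2 - 3*d + 4)*(d - 2*r)
Cancel the common factors (d^2 - 3*d + 4), (d - 2*r).

(-3*d - 21)/(-d^2 + d*r - 2*d + 2*r)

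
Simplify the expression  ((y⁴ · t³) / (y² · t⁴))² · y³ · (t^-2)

Inside the bracket: y² · (t^-1)
Raise to the power 2: y⁴ · (t^-2)
Multiply by y³ · (t^-2): add exponents.

y⁷/t⁴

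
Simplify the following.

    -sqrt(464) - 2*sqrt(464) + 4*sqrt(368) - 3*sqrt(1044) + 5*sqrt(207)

-30*sqrt(29) + 31*sqrt(23)

sqrt(464) = 4*sqrt(29); 2*sqrt(464) = 8*sqrt(29); 4*sqrt(368) = 16*sqrt(23); 3*sqrt(1044) = 18*sqrt(29); 5*sqrt(207) = 15*sqrt(23)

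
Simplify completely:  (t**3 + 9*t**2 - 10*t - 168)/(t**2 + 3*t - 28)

Factor: t**3 + 9*t**2 - 10*t - 168 = (t + 6)*(t + 7)*(t - 4);  t**2 + 3*t - 28 = (t + 7)*(t - 4)
Cancel the common factors (t + 7), (t - 4).

t + 6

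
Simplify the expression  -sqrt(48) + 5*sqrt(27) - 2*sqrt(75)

sqrt(3)

sqrt(48) = 4*sqrt(3); 5*sqrt(27) = 15*sqrt(3); 2*sqrt(75) = 10*sqrt(3)
Combine: (-4 + 15 - 10)·sqrt(3) = sqrt(3)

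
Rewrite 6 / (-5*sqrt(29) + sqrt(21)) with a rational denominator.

Multiply numerator and denominator by sqrt(21) + 5*sqrt(29).
Denominator becomes -704; numerator becomes 6*sqrt(21) + 30*sqrt(29).

(-15*sqrt(29) - 3*sqrt(21))/352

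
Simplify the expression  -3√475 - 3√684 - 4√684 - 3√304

-69*√19

3√475 = 15*√19; 3√684 = 18*√19; 4√684 = 24*√19; 3√304 = 12*√19
Combine: (-15 - 18 - 24 - 12)·√19 = -69*√19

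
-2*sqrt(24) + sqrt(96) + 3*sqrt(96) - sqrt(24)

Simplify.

2*sqrt(24) = 4*sqrt(6); sqrt(96) = 4*sqrt(6); 3*sqrt(96) = 12*sqrt(6); sqrt(24) = 2*sqrt(6)
Combine: (-4 + 4 + 12 - 2)·sqrt(6) = 10*sqrt(6)

10*sqrt(6)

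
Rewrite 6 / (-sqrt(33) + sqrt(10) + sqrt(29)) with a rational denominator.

Group as (sqrt(10) + sqrt(29)) - sqrt(33); multiply by (sqrt(10) + sqrt(29)) + sqrt(33), then rationalise the remaining surd.

(-9*sqrt(33) + 21*sqrt(29) + 78*sqrt(10) + 3*sqrt(9570))/281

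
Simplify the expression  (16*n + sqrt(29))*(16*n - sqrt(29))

256*n^2 - 29

(16*n)^2 - (sqrt(29))^2 = 256*n^2 - 29.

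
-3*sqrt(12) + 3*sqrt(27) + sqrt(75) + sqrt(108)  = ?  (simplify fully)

14*sqrt(3)

3*sqrt(12) = 6*sqrt(3); 3*sqrt(27) = 9*sqrt(3); sqrt(75) = 5*sqrt(3); sqrt(108) = 6*sqrt(3)
Combine: (-6 + 9 + 5 + 6)·sqrt(3) = 14*sqrt(3)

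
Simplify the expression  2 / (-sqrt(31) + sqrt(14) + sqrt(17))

(14*sqrt(17) + 17*sqrt(14) + sqrt(7378))/238

Group as (sqrt(14) + sqrt(17)) - sqrt(31); multiply by (sqrt(14) + sqrt(17)) + sqrt(31), then rationalise the remaining surd.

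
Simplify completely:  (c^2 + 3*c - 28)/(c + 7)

Factor: c^2 + 3*c - 28 = (c + 7)*(c - 4)
Cancel the common factor (c + 7).

c - 4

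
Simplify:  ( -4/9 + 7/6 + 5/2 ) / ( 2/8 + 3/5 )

580/153

Numerator: -4/9 + 7/6 + 5/2 = 29/9
Denominator: 2/8 + 3/5 = 17/20
Divide: (29/9) · (20/17) = 580/153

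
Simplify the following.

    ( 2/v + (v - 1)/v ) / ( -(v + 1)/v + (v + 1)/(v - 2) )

Numerator: 2/v + (v - 1)/v = (v + 1)/v
Denominator: -(v + 1)/v + (v + 1)/(v - 2) = (2*v + 2)/(v² - 2*v)
Divide: ((v + 1)/v) · ((v² - 2*v)/(2*v + 2)) = v/2 - 1

v/2 - 1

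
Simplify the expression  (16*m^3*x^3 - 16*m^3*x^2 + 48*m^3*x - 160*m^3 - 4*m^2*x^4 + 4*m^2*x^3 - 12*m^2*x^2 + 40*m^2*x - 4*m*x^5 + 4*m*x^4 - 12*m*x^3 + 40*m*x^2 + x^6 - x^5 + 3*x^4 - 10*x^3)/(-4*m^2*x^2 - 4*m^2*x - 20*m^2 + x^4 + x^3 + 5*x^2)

-4*m*x + 8*m + x^2 - 2*x

Factor: 16*m^3*x^3 - 16*m^3*x^2 + 48*m^3*x - 160*m^3 - 4*m^2*x^4 + 4*m^2*x^3 - 12*m^2*x^2 + 40*m^2*x - 4*m*x^5 + 4*m*x^4 - 12*m*x^3 + 40*m*x^2 + x^6 - x^5 + 3*x^4 - 10*x^3 = (x^2 + x + 5)*(-4*m + x)*(x - 2)*(-2*m + x)*(2*m + x);  -4*m^2*x^2 - 4*m^2*x - 20*m^2 + x^4 + x^3 + 5*x^2 = (2*m + x)*(x^2 + x + 5)*(-2*m + x)
Cancel the common factors (x^2 + x + 5), (2*m + x), (-2*m + x).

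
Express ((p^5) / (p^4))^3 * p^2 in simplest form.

Inside the bracket: p^1
Raise to the power 3: p^3
Multiply by p^2: add exponents.

p^5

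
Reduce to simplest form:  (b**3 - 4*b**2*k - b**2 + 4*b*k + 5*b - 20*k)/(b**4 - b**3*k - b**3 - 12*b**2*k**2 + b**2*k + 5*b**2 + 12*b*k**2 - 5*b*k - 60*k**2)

1/(b + 3*k)

Factor: b**3 - 4*b**2*k - b**2 + 4*b*k + 5*b - 20*k = (b**2 - b + 5)*(b - 4*k);  b**4 - b**3*k - b**3 - 12*b**2*k**2 + b**2*k + 5*b**2 + 12*b*k**2 - 5*b*k - 60*k**2 = (b + 3*k)*(b - 4*k)*(b**2 - b + 5)
Cancel the common factors (b**2 - b + 5), (b - 4*k).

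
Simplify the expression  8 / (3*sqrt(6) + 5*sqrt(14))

Multiply numerator and denominator by -3*sqrt(6) + 5*sqrt(14).
Denominator becomes 296; numerator becomes -24*sqrt(6) + 40*sqrt(14).

(-3*sqrt(6) + 5*sqrt(14))/37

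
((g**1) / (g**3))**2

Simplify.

Inside the bracket: (g**-2)
Raise to the power 2: (g**-4)

g**(-4)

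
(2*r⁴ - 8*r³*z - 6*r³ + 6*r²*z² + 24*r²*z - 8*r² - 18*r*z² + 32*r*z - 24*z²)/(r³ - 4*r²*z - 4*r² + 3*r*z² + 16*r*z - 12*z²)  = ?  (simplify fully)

2*r + 2

Factor: 2*r⁴ - 8*r³*z - 6*r³ + 6*r²*z² + 24*r²*z - 8*r² - 18*r*z² + 32*r*z - 24*z² = 2·(r - 3*z)·(r + 1)·(r - z)·(r - 4);  r³ - 4*r²*z - 4*r² + 3*r*z² + 16*r*z - 12*z² = (r - 3*z)·(r - z)·(r - 4)
Cancel the common factors (r - z), (r - 4), (r - 3*z).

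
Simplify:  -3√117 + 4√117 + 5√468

3√117 = 9*√13; 4√117 = 12*√13; 5√468 = 30*√13
Combine: (-9 + 12 + 30)·√13 = 33*√13

33*√13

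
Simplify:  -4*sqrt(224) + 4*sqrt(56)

-8*sqrt(14)

4*sqrt(224) = 16*sqrt(14); 4*sqrt(56) = 8*sqrt(14)
Combine: (-16 + 8)·sqrt(14) = -8*sqrt(14)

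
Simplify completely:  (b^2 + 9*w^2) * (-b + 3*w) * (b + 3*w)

-b^4 + 81*w^4

((3*w)+b)((3*w)-b) = -b^2 + 9*w^2; continue pairing.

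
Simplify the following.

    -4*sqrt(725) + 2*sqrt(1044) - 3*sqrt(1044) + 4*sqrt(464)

-10*sqrt(29)

4*sqrt(725) = 20*sqrt(29); 2*sqrt(1044) = 12*sqrt(29); 3*sqrt(1044) = 18*sqrt(29); 4*sqrt(464) = 16*sqrt(29)
Combine: (-20 + 12 - 18 + 16)·sqrt(29) = -10*sqrt(29)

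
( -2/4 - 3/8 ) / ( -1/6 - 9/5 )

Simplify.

Numerator: -2/4 - 3/8 = -7/8
Denominator: -1/6 - 9/5 = -59/30
Divide: (-7/8) · (-30/59) = 105/236

105/236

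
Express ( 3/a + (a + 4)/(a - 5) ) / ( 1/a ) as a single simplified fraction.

(a² + 7*a - 15)/(a - 5)

Numerator: 3/a + (a + 4)/(a - 5) = (a² + 7*a - 15)/(a² - 5*a)
Denominator: 1/a = 1/a
Divide: ((a² + 7*a - 15)/(a² - 5*a)) · (a) = (a² + 7*a - 15)/(a - 5)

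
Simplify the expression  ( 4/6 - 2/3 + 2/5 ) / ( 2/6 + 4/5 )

Numerator: 4/6 - 2/3 + 2/5 = 2/5
Denominator: 2/6 + 4/5 = 17/15
Divide: (2/5) · (15/17) = 6/17

6/17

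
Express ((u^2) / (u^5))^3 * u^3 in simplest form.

u^(-6)

Inside the bracket: (u^-3)
Raise to the power 3: (u^-9)
Multiply by u^3: add exponents.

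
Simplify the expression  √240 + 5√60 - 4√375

√240 = 4*√15; 5√60 = 10*√15; 4√375 = 20*√15
Combine: (4 + 10 - 20)·√15 = -6*√15

-6*√15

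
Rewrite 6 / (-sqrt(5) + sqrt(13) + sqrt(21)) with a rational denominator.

Group as (sqrt(13) + sqrt(21)) - sqrt(5); multiply by (sqrt(13) + sqrt(21)) + sqrt(5), then rationalise the remaining surd.

(-174*sqrt(5) - 18*sqrt(21) + 78*sqrt(13) + 12*sqrt(1365))/251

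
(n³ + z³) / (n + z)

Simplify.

n² - n*z + z²

Apply the sum-of-cubes factorisation and cancel (n + z).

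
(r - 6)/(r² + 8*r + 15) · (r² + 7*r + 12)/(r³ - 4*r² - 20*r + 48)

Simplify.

Factor: r² + 8*r + 15 = (r + 3)·(r + 5);  r² + 7*r + 12 = (r + 3)·(r + 4);  r³ - 4*r² - 20*r + 48 = (r + 4)·(r - 6)·(r - 2)
Cancel the common factors (r - 6), (r + 3), (r + 4).

1/(r² + 3*r - 10)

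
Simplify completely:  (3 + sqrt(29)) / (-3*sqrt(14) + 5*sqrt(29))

(9*sqrt(14) + 3*sqrt(406) + 15*sqrt(29) + 145)/599

Multiply numerator and denominator by 3*sqrt(14) + 5*sqrt(29).
Denominator becomes 599; numerator becomes 9*sqrt(14) + 3*sqrt(406) + 15*sqrt(29) + 145.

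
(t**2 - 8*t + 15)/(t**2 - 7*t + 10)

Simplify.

(t - 3)/(t - 2)

Factor: t**2 - 8*t + 15 = (t - 5)*(t - 3);  t**2 - 7*t + 10 = (t - 5)*(t - 2)
Cancel the common factor (t - 5).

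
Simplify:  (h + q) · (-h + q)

-h² + q²

Telescope via difference of squares: (q+h)(q-h) = -h² + q².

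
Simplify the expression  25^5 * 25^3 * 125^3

5^25

25^5 = 5^10; 25^3 = 5^6; 125^3 = 5^9
Combine exponents: 5^25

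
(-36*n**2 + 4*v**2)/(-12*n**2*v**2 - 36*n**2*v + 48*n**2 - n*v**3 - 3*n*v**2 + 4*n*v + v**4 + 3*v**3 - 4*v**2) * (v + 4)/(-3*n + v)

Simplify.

4/(-4*n*v + 4*n + v**2 - v)

Factor: -36*n**2 + 4*v**2 = 4*(-3*n + v)*(3*n + v);  -12*n**2*v**2 - 36*n**2*v + 48*n**2 - n*v**3 - 3*n*v**2 + 4*n*v + v**4 + 3*v**3 - 4*v**2 = (3*n + v)*(-4*n + v)*(v - 1)*(v + 4)
Cancel the common factors (3*n + v), (-3*n + v), (v + 4).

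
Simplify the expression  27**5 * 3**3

3**18

27**5 = 3**15; 3**3 = 3**3
Combine exponents: 3**18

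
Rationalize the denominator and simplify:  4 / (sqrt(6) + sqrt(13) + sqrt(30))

(-48*sqrt(65) - 44*sqrt(30) + 92*sqrt(13) + 148*sqrt(6))/191

Group as (sqrt(6) + sqrt(13)) + sqrt(30); multiply by (sqrt(6) + sqrt(13)) - sqrt(30), then rationalise the remaining surd.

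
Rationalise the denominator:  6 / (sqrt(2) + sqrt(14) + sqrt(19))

Group as (sqrt(2) + sqrt(14)) + sqrt(19); multiply by (sqrt(2) + sqrt(14)) - sqrt(19), then rationalise the remaining surd.

(-24*sqrt(133) - 18*sqrt(19) + 42*sqrt(14) + 186*sqrt(2))/103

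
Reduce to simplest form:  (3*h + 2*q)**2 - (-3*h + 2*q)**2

Only the odd-power cross terms survive.

24*h*q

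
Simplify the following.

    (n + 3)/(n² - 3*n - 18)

1/(n - 6)

Factor: n² - 3*n - 18 = (n - 6)·(n + 3)
Cancel the common factor (n + 3).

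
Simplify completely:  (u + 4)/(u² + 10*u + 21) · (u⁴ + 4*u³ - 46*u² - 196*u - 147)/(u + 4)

Factor: u² + 10*u + 21 = (u + 3)·(u + 7);  u⁴ + 4*u³ - 46*u² - 196*u - 147 = (u + 3)·(u + 7)·(u - 7)·(u + 1)
Cancel the common factors (u + 3), (u + 4), (u + 7).

u² - 6*u - 7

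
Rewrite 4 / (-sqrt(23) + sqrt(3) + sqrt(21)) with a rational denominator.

Group as (sqrt(3) + sqrt(21)) - sqrt(23); multiply by (sqrt(3) + sqrt(21)) + sqrt(23), then rationalise the remaining surd.

(-4*sqrt(23) + 20*sqrt(21) + 164*sqrt(3) + 24*sqrt(161))/251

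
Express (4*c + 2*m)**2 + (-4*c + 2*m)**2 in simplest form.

32*c**2 + 8*m**2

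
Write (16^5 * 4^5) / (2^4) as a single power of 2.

2^26

16^5 = 2^20; 4^5 = 2^10; 2^4 = 2^4
Combine exponents: 2^26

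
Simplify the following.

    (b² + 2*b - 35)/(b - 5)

b + 7

Factor: b² + 2*b - 35 = (b + 7)·(b - 5)
Cancel the common factor (b - 5).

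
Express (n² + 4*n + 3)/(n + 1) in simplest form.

n + 3

Factor: n² + 4*n + 3 = (n + 1)·(n + 3)
Cancel the common factor (n + 1).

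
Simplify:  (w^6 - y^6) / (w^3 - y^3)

w^3 + y^3

w^6 - y^6 factors as -(-w + y)*(w + y)*(w^2 - w*y + y^2)*(w^2 + w*y + y^2).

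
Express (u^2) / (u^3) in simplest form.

1/u

Quotient: (u^-1)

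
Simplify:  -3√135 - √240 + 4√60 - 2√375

-15*√15

3√135 = 9*√15; √240 = 4*√15; 4√60 = 8*√15; 2√375 = 10*√15
Combine: (-9 - 4 + 8 - 10)·√15 = -15*√15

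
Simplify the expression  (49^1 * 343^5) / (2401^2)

7^9

49^1 = 7^2; 343^5 = 7^15; 2401^2 = 7^8
Combine exponents: 7^9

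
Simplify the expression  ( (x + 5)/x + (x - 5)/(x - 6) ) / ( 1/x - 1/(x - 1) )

(-2*x^3 + 8*x^2 + 24*x - 30)/(x - 6)

Numerator: (x + 5)/x + (x - 5)/(x - 6) = (2*x^2 - 6*x - 30)/(x^2 - 6*x)
Denominator: 1/x - 1/(x - 1) = -1/(x^2 - x)
Divide: ((2*x^2 - 6*x - 30)/(x^2 - 6*x)) · (-x^2 + x) = (-2*x^3 + 8*x^2 + 24*x - 30)/(x - 6)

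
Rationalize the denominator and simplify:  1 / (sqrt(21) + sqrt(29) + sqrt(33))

(-6*sqrt(2233) + 17*sqrt(33) + 25*sqrt(29) + 41*sqrt(21))/2147

Group as (sqrt(21) + sqrt(29)) + sqrt(33); multiply by (sqrt(21) + sqrt(29)) - sqrt(33), then rationalise the remaining surd.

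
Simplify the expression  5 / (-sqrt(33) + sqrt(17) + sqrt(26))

(-25*sqrt(33) + 60*sqrt(26) + 105*sqrt(17) + 5*sqrt(14586))/834

Group as (sqrt(17) + sqrt(26)) - sqrt(33); multiply by (sqrt(17) + sqrt(26)) + sqrt(33), then rationalise the remaining surd.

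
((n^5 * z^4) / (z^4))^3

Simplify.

Inside the bracket: n^5
Raise to the power 3: n^15

n^15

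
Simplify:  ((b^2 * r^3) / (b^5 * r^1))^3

r^6/b^9

Inside the bracket: (b^-3) * r^2
Raise to the power 3: (b^-9) * r^6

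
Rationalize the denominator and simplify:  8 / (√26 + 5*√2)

Multiply numerator and denominator by -5*√2 + √26.
Denominator becomes -24; numerator becomes -40*√2 + 8*√26.

(-√26 + 5*√2)/3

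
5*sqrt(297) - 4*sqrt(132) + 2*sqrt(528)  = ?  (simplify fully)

15*sqrt(33)

5*sqrt(297) = 15*sqrt(33); 4*sqrt(132) = 8*sqrt(33); 2*sqrt(528) = 8*sqrt(33)
Combine: (15 - 8 + 8)·sqrt(33) = 15*sqrt(33)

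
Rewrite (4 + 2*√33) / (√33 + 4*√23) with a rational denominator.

Multiply numerator and denominator by -4*√23 + √33.
Denominator becomes -335; numerator becomes -8*√759 - 16*√23 + 4*√33 + 66.

(-66 - 4*√33 + 16*√23 + 8*√759)/335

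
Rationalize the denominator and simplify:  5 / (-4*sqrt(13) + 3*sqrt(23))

-20*sqrt(13) - 15*sqrt(23)

Multiply numerator and denominator by 3*sqrt(23) + 4*sqrt(13).
Denominator becomes -1; numerator becomes 15*sqrt(23) + 20*sqrt(13).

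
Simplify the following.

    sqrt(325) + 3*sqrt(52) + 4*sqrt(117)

23*sqrt(13)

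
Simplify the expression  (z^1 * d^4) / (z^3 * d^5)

1/(d*z^2)

Quotient: (z^-2) * (d^-1)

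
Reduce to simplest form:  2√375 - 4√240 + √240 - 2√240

-10*√15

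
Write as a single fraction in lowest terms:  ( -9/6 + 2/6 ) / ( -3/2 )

7/9

Numerator: -9/6 + 2/6 = -7/6
Denominator: -3/2 = -3/2
Divide: (-7/6) · (-2/3) = 7/9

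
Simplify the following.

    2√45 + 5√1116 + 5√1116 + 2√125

16*√5 + 60*√31

2√45 = 6*√5; 5√1116 = 30*√31; 5√1116 = 30*√31; 2√125 = 10*√5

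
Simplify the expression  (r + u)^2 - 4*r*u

(r - u)^2

Expanding gives r^2 - 2*r*u + u^2, a perfect square.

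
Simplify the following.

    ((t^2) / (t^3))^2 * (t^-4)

t^(-6)

Inside the bracket: (t^-1)
Raise to the power 2: (t^-2)
Multiply by (t^-4): add exponents.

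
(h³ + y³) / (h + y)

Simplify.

h² - h*y + y²

h^3 + y^3 = (h + y)(h² - h*y + y²).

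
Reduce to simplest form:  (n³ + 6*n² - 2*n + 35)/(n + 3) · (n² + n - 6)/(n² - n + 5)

Factor: n³ + 6*n² - 2*n + 35 = (n + 7)·(n² - n + 5);  n² + n - 6 = (n + 3)·(n - 2)
Cancel the common factors (n² - n + 5), (n + 3).

n² + 5*n - 14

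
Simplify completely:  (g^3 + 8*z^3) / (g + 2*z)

Factor as (a+b)(a^2-ab+b^2) with a=g, b=(2*z).

g^2 - 2*g*z + 4*z^2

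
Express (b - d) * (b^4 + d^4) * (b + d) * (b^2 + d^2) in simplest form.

b^8 - d^8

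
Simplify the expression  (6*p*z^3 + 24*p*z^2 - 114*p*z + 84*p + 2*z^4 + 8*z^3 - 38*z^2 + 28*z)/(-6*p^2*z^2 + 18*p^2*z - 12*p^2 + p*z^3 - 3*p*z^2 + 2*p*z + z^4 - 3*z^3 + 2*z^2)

Factor: 6*p*z^3 + 24*p*z^2 - 114*p*z + 84*p + 2*z^4 + 8*z^3 - 38*z^2 + 28*z = 2*(z - 1)*(3*p + z)*(z - 2)*(z + 7);  -6*p^2*z^2 + 18*p^2*z - 12*p^2 + p*z^3 - 3*p*z^2 + 2*p*z + z^4 - 3*z^3 + 2*z^2 = (z - 2)*(z - 1)*(3*p + z)*(-2*p + z)
Cancel the common factors (3*p + z), (z - 2), (z - 1).

(2*z + 14)/(-2*p + z)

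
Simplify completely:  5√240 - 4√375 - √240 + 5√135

5√240 = 20*√15; 4√375 = 20*√15; √240 = 4*√15; 5√135 = 15*√15
Combine: (20 - 20 - 4 + 15)·√15 = 11*√15

11*√15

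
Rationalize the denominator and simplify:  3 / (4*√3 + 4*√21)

(-√3 + √21)/24

Multiply numerator and denominator by -4*√21 + 4*√3.
Denominator becomes -288; numerator becomes -12*√21 + 12*√3.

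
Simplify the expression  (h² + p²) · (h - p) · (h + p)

h⁴ - p⁴

Pair the conjugate factors: (h+p)(h-p) = h² - p², then repeat with the next factor.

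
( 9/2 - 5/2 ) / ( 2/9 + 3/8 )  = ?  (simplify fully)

Numerator: 9/2 - 5/2 = 2
Denominator: 2/9 + 3/8 = 43/72
Divide: (2) · (72/43) = 144/43

144/43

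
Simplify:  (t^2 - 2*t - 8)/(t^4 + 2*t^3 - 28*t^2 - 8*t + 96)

Factor: t^2 - 2*t - 8 = (t - 4)*(t + 2);  t^4 + 2*t^3 - 28*t^2 - 8*t + 96 = (t - 2)*(t + 2)*(t - 4)*(t + 6)
Cancel the common factors (t - 4), (t + 2).

1/(t^2 + 4*t - 12)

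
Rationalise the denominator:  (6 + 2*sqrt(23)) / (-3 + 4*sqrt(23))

(30*sqrt(23) + 202)/359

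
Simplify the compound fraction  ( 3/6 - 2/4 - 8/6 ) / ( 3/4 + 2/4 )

Numerator: 3/6 - 2/4 - 8/6 = -4/3
Denominator: 3/4 + 2/4 = 5/4
Divide: (-4/3) · (4/5) = -16/15

-16/15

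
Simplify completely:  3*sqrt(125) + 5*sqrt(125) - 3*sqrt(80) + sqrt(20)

3*sqrt(125) = 15*sqrt(5); 5*sqrt(125) = 25*sqrt(5); 3*sqrt(80) = 12*sqrt(5); sqrt(20) = 2*sqrt(5)
Combine: (15 + 25 - 12 + 2)·sqrt(5) = 30*sqrt(5)

30*sqrt(5)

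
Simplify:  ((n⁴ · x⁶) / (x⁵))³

Inside the bracket: n⁴ · x¹
Raise to the power 3: n^12 · x³

n^12*x³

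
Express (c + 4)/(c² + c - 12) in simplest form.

Factor: c² + c - 12 = (c + 4)·(c - 3)
Cancel the common factor (c + 4).

1/(c - 3)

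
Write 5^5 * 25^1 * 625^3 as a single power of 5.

5^5 = 5^5; 25^1 = 5^2; 625^3 = 5^12
Combine exponents: 5^19

5^19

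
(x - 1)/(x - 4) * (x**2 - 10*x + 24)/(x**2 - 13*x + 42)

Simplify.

(x - 1)/(x - 7)

Factor: x**2 - 10*x + 24 = (x - 4)*(x - 6);  x**2 - 13*x + 42 = (x - 6)*(x - 7)
Cancel the common factors (x - 4), (x - 6).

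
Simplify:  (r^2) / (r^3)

Quotient: (r^-1)

1/r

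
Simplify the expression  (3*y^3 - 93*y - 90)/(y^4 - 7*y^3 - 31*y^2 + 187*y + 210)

3/(y - 7)

Factor: 3*y^3 - 93*y - 90 = 3*(y + 1)*(y + 5)*(y - 6);  y^4 - 7*y^3 - 31*y^2 + 187*y + 210 = (y - 6)*(y + 5)*(y + 1)*(y - 7)
Cancel the common factors (y + 5), (y + 1), (y - 6).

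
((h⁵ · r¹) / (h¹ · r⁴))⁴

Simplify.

h^16/r^12

Inside the bracket: h⁴ · (r^-3)
Raise to the power 4: h^16 · (r^-12)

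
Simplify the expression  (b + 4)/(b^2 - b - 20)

1/(b - 5)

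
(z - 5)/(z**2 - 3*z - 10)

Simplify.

Factor: z**2 - 3*z - 10 = (z - 5)*(z + 2)
Cancel the common factor (z - 5).

1/(z + 2)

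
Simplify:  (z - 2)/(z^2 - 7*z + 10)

Factor: z^2 - 7*z + 10 = (z - 5)*(z - 2)
Cancel the common factor (z - 2).

1/(z - 5)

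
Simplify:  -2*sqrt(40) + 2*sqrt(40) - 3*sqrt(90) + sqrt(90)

2*sqrt(40) = 4*sqrt(10); 2*sqrt(40) = 4*sqrt(10); 3*sqrt(90) = 9*sqrt(10); sqrt(90) = 3*sqrt(10)
Combine: (-4 + 4 - 9 + 3)·sqrt(10) = -6*sqrt(10)

-6*sqrt(10)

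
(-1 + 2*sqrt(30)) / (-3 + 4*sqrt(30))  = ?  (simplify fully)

Multiply numerator and denominator by -4*sqrt(30) - 3.
Denominator becomes -471; numerator becomes -237 - 2*sqrt(30).

(2*sqrt(30) + 237)/471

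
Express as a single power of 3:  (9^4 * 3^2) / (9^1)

9^4 = 3^8; 3^2 = 3^2; 9^1 = 3^2
Combine exponents: 3^8

3^8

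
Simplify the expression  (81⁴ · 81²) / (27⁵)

3^9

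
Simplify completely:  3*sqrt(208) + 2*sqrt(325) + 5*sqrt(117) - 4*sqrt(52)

3*sqrt(208) = 12*sqrt(13); 2*sqrt(325) = 10*sqrt(13); 5*sqrt(117) = 15*sqrt(13); 4*sqrt(52) = 8*sqrt(13)
Combine: (12 + 10 + 15 - 8)·sqrt(13) = 29*sqrt(13)

29*sqrt(13)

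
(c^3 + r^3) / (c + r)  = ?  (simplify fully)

c^2 - c*r + r^2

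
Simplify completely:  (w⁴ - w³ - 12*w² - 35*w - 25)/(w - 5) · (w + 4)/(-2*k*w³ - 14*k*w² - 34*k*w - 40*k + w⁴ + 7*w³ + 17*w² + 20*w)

Factor: w⁴ - w³ - 12*w² - 35*w - 25 = (w² + 3*w + 5)·(w - 5)·(w + 1);  -2*k*w³ - 14*k*w² - 34*k*w - 40*k + w⁴ + 7*w³ + 17*w² + 20*w = (-2*k + w)·(w + 4)·(w² + 3*w + 5)
Cancel the common factors (w² + 3*w + 5), (w + 4), (w - 5).

(w + 1)/(-2*k + w)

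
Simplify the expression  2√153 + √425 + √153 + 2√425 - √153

21*√17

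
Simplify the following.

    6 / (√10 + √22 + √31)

(-8*√1705 + 2*√31 + 38*√22 + 86*√10)/293

Group as (√22 + √31) + √10; multiply by (√22 + √31) - √10, then rationalise the remaining surd.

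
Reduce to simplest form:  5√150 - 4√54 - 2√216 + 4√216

25*√6

5√150 = 25*√6; 4√54 = 12*√6; 2√216 = 12*√6; 4√216 = 24*√6
Combine: (25 - 12 - 12 + 24)·√6 = 25*√6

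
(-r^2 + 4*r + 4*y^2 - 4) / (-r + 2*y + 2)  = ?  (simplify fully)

r + 2*y - 2

-r^2 + 4*r + 4*y^2 - 4 factors as (-r + 2*y + 2)*(r + 2*y - 2).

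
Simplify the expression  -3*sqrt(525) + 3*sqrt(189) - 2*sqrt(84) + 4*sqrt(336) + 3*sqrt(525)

21*sqrt(21)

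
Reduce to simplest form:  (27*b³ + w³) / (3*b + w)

9*b² - 3*b*w + w²

Apply the sum-of-cubes factorisation and cancel (3*b + w).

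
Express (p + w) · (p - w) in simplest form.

Pair the conjugate factors: (p+w)(p-w) = p² - w².

p² - w²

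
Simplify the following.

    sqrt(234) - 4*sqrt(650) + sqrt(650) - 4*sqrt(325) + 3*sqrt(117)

-12*sqrt(26) - 11*sqrt(13)

sqrt(234) = 3*sqrt(26); 4*sqrt(650) = 20*sqrt(26); sqrt(650) = 5*sqrt(26); 4*sqrt(325) = 20*sqrt(13); 3*sqrt(117) = 9*sqrt(13)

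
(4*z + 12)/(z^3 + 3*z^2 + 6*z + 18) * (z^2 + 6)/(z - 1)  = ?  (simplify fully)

4/(z - 1)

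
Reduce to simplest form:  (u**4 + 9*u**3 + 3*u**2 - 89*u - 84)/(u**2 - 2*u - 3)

Factor: u**4 + 9*u**3 + 3*u**2 - 89*u - 84 = (u + 7)*(u + 4)*(u - 3)*(u + 1);  u**2 - 2*u - 3 = (u + 1)*(u - 3)
Cancel the common factors (u - 3), (u + 1).

u**2 + 11*u + 28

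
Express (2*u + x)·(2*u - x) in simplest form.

4*u² - x²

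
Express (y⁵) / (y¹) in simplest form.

y⁴

Quotient: y⁴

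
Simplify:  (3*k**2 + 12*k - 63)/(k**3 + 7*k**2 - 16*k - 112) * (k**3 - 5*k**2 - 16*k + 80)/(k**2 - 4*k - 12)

(3*k**2 - 24*k + 45)/(k**2 - 4*k - 12)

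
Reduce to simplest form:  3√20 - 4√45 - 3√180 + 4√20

-16*√5

3√20 = 6*√5; 4√45 = 12*√5; 3√180 = 18*√5; 4√20 = 8*√5
Combine: (6 - 12 - 18 + 8)·√5 = -16*√5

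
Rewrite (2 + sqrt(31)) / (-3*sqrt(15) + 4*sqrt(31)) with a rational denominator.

(6*sqrt(15) + 8*sqrt(31) + 3*sqrt(465) + 124)/361

Multiply numerator and denominator by 3*sqrt(15) + 4*sqrt(31).
Denominator becomes 361; numerator becomes 6*sqrt(15) + 8*sqrt(31) + 3*sqrt(465) + 124.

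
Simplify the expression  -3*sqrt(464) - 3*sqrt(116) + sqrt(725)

3*sqrt(464) = 12*sqrt(29); 3*sqrt(116) = 6*sqrt(29); sqrt(725) = 5*sqrt(29)
Combine: (-12 - 6 + 5)·sqrt(29) = -13*sqrt(29)

-13*sqrt(29)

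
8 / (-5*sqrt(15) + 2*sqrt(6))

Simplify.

(-40*sqrt(15) - 16*sqrt(6))/351

Multiply numerator and denominator by 2*sqrt(6) + 5*sqrt(15).
Denominator becomes -351; numerator becomes 16*sqrt(6) + 40*sqrt(15).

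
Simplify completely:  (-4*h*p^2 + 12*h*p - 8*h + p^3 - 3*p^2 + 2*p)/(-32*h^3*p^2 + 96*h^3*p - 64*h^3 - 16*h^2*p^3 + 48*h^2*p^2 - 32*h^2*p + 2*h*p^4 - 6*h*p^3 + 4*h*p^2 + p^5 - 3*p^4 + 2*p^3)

1/(8*h^2 + 6*h*p + p^2)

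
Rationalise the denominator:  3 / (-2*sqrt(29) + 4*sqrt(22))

(3*sqrt(29) + 6*sqrt(22))/118

Multiply numerator and denominator by 2*sqrt(29) + 4*sqrt(22).
Denominator becomes 236; numerator becomes 6*sqrt(29) + 12*sqrt(22).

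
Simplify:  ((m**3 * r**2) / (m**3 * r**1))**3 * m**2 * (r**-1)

Inside the bracket: r**1
Raise to the power 3: r**3
Multiply by m**2 * (r**-1): add exponents.

m**2*r**2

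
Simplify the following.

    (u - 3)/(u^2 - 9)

1/(u + 3)

Factor: u^2 - 9 = (u + 3)*(u - 3)
Cancel the common factor (u - 3).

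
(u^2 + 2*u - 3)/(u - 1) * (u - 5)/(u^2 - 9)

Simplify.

Factor: u^2 + 2*u - 3 = (u + 3)*(u - 1);  u^2 - 9 = (u - 3)*(u + 3)
Cancel the common factors (u - 1), (u + 3).

(u - 5)/(u - 3)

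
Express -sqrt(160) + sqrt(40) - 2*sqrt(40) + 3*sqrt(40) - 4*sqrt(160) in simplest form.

-16*sqrt(10)

sqrt(160) = 4*sqrt(10); sqrt(40) = 2*sqrt(10); 2*sqrt(40) = 4*sqrt(10); 3*sqrt(40) = 6*sqrt(10); 4*sqrt(160) = 16*sqrt(10)
Combine: (-4 + 2 - 4 + 6 - 16)·sqrt(10) = -16*sqrt(10)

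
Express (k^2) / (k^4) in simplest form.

k^(-2)

Quotient: (k^-2)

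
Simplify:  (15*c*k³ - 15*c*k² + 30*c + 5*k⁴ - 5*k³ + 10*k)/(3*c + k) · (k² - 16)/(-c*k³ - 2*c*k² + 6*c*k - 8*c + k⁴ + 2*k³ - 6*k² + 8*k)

Factor: 15*c*k³ - 15*c*k² + 30*c + 5*k⁴ - 5*k³ + 10*k = 5·(k² - 2*k + 2)·(k + 1)·(3*c + k);  k² - 16 = (k - 4)·(k + 4);  -c*k³ - 2*c*k² + 6*c*k - 8*c + k⁴ + 2*k³ - 6*k² + 8*k = (k² - 2*k + 2)·(k + 4)·(-c + k)
Cancel the common factors (k² - 2*k + 2), (3*c + k), (k + 4).

(-5*k² + 15*k + 20)/(c - k)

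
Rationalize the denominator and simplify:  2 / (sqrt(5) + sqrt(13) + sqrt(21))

Group as (sqrt(5) + sqrt(13)) + sqrt(21); multiply by (sqrt(5) + sqrt(13)) - sqrt(21), then rationalise the remaining surd.

(-4*sqrt(1365) - 6*sqrt(21) + 26*sqrt(13) + 58*sqrt(5))/251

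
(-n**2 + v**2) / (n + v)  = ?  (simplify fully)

Difference of squares: factor out (n + v).

-n + v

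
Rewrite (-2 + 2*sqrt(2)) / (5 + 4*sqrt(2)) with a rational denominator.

Multiply numerator and denominator by -4*sqrt(2) + 5.
Denominator becomes -7; numerator becomes -26 + 18*sqrt(2).

(-18*sqrt(2) + 26)/7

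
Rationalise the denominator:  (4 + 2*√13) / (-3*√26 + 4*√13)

(-39*√2 - 52 - 6*√26 - 8*√13)/13

Multiply numerator and denominator by 4*√13 + 3*√26.
Denominator becomes -26; numerator becomes 16*√13 + 12*√26 + 104 + 78*√2.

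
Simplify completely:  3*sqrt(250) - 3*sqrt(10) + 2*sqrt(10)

14*sqrt(10)

3*sqrt(250) = 15*sqrt(10); 3*sqrt(10) = 3*sqrt(10); 2*sqrt(10) = 2*sqrt(10)
Combine: (15 - 3 + 2)·sqrt(10) = 14*sqrt(10)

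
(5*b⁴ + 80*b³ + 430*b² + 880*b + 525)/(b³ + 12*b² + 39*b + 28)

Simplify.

Factor: 5*b⁴ + 80*b³ + 430*b² + 880*b + 525 = 5·(b + 7)·(b + 3)·(b + 5)·(b + 1);  b³ + 12*b² + 39*b + 28 = (b + 7)·(b + 4)·(b + 1)
Cancel the common factors (b + 1), (b + 7).

(5*b² + 40*b + 75)/(b + 4)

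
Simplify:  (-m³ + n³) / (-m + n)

n^3 - m^3 = (-m + n)(m² + m*n + n²).

m² + m*n + n²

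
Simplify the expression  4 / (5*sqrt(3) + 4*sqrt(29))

(-20*sqrt(3) + 16*sqrt(29))/389

Multiply numerator and denominator by -4*sqrt(29) + 5*sqrt(3).
Denominator becomes -389; numerator becomes -16*sqrt(29) + 20*sqrt(3).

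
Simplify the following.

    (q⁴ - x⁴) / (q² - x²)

Difference of fourth powers: factor out (q² - x²).

q² + x²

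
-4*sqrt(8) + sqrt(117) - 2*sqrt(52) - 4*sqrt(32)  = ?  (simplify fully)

4*sqrt(8) = 8*sqrt(2); sqrt(117) = 3*sqrt(13); 2*sqrt(52) = 4*sqrt(13); 4*sqrt(32) = 16*sqrt(2)

-24*sqrt(2) - sqrt(13)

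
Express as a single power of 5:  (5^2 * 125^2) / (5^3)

5^2 = 5^2; 125^2 = 5^6; 5^3 = 5^3
Combine exponents: 5^5

5^5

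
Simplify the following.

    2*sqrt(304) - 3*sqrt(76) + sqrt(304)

6*sqrt(19)

2*sqrt(304) = 8*sqrt(19); 3*sqrt(76) = 6*sqrt(19); sqrt(304) = 4*sqrt(19)
Combine: (8 - 6 + 4)·sqrt(19) = 6*sqrt(19)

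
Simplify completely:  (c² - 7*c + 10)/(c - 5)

c - 2

Factor: c² - 7*c + 10 = (c - 5)·(c - 2)
Cancel the common factor (c - 5).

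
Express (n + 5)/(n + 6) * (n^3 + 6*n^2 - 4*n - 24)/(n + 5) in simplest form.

n^2 - 4

Factor: n^3 + 6*n^2 - 4*n - 24 = (n - 2)*(n + 2)*(n + 6)
Cancel the common factors (n + 6), (n + 5).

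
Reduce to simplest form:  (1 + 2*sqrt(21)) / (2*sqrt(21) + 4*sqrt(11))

Multiply numerator and denominator by -4*sqrt(11) + 2*sqrt(21).
Denominator becomes -92; numerator becomes -8*sqrt(231) - 4*sqrt(11) + 2*sqrt(21) + 84.

(-42 - sqrt(21) + 2*sqrt(11) + 4*sqrt(231))/46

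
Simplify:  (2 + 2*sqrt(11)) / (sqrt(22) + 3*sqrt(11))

(-22*sqrt(2) - 2*sqrt(22) + 6*sqrt(11) + 66)/77

Multiply numerator and denominator by -sqrt(22) + 3*sqrt(11).
Denominator becomes 77; numerator becomes -22*sqrt(2) - 2*sqrt(22) + 6*sqrt(11) + 66.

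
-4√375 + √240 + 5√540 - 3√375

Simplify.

4√375 = 20*√15; √240 = 4*√15; 5√540 = 30*√15; 3√375 = 15*√15
Combine: (-20 + 4 + 30 - 15)·√15 = -√15

-√15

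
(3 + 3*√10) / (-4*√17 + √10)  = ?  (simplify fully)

Multiply numerator and denominator by √10 + 4*√17.
Denominator becomes -262; numerator becomes 3*√10 + 30 + 12*√17 + 12*√170.

(-12*√170 - 12*√17 - 30 - 3*√10)/262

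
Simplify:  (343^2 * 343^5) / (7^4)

343^2 = 7^6; 343^5 = 7^15; 7^4 = 7^4
Combine exponents: 7^17

7^17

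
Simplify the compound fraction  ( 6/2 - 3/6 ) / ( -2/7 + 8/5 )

Numerator: 6/2 - 3/6 = 5/2
Denominator: -2/7 + 8/5 = 46/35
Divide: (5/2) · (35/46) = 175/92

175/92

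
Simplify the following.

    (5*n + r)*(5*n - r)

(5*n)^2 - (r)^2 = 25*n^2 - r^2.

25*n^2 - r^2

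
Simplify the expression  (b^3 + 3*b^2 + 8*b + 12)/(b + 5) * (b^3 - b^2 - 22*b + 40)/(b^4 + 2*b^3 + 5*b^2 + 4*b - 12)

(b^2 - 6*b + 8)/(b - 1)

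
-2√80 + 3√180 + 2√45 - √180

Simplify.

10*√5

2√80 = 8*√5; 3√180 = 18*√5; 2√45 = 6*√5; √180 = 6*√5
Combine: (-8 + 18 + 6 - 6)·√5 = 10*√5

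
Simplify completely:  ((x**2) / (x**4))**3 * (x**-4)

Inside the bracket: (x**-2)
Raise to the power 3: (x**-6)
Multiply by (x**-4): add exponents.

x**(-10)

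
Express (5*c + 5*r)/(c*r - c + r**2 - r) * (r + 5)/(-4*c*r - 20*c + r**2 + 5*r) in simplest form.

5/(-4*c*r + 4*c + r**2 - r)

Factor: 5*c + 5*r = 5*(c + r);  c*r - c + r**2 - r = (c + r)*(r - 1);  -4*c*r - 20*c + r**2 + 5*r = (-4*c + r)*(r + 5)
Cancel the common factors (c + r), (r + 5).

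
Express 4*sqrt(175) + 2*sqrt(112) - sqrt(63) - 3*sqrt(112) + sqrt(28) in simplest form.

4*sqrt(175) = 20*sqrt(7); 2*sqrt(112) = 8*sqrt(7); sqrt(63) = 3*sqrt(7); 3*sqrt(112) = 12*sqrt(7); sqrt(28) = 2*sqrt(7)
Combine: (20 + 8 - 3 - 12 + 2)·sqrt(7) = 15*sqrt(7)

15*sqrt(7)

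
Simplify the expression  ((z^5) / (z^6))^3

z^(-3)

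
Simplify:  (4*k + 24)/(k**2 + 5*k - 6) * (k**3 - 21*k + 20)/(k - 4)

4*k + 20

Factor: 4*k + 24 = 4*(k + 6);  k**2 + 5*k - 6 = (k - 1)*(k + 6);  k**3 - 21*k + 20 = (k + 5)*(k - 4)*(k - 1)
Cancel the common factors (k - 4), (k + 6), (k - 1).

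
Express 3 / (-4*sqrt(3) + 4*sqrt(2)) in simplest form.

(-3*sqrt(3) - 3*sqrt(2))/4

Multiply numerator and denominator by 4*sqrt(2) + 4*sqrt(3).
Denominator becomes -16; numerator becomes 12*sqrt(2) + 12*sqrt(3).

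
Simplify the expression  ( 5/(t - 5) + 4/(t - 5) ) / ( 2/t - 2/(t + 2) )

Numerator: 5/(t - 5) + 4/(t - 5) = 9/(t - 5)
Denominator: 2/t - 2/(t + 2) = 4/(t^2 + 2*t)
Divide: (9/(t - 5)) · (t^2/4 + t/2) = (9*t^2 + 18*t)/(4*t - 20)

(9*t^2 + 18*t)/(4*t - 20)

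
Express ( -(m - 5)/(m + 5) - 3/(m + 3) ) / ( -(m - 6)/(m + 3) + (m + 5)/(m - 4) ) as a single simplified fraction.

Numerator: -(m - 5)/(m + 5) - 3/(m + 3) = (-m² - m)/(m² + 8*m + 15)
Denominator: -(m - 6)/(m + 3) + (m + 5)/(m - 4) = (18*m - 9)/(m² - m - 12)
Divide: ((-m² - m)/(m² + 8*m + 15)) · ((m² - m - 12)/(18*m - 9)) = (-m³ + 3*m² + 4*m)/(18*m² + 81*m - 45)

(-m³ + 3*m² + 4*m)/(18*m² + 81*m - 45)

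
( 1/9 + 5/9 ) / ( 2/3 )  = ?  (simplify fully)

1

Numerator: 1/9 + 5/9 = 2/3
Denominator: 2/3 = 2/3
Divide: (2/3) · (3/2) = 1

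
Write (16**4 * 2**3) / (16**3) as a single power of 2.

16**4 = 2**16; 2**3 = 2**3; 16**3 = 2**12
Combine exponents: 2**7

2**7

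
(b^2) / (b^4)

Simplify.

b^(-2)

Quotient: (b^-2)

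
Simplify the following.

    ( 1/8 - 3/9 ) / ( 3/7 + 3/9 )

Numerator: 1/8 - 3/9 = -5/24
Denominator: 3/7 + 3/9 = 16/21
Divide: (-5/24) · (21/16) = -35/128

-35/128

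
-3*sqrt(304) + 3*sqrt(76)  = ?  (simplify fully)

-6*sqrt(19)

3*sqrt(304) = 12*sqrt(19); 3*sqrt(76) = 6*sqrt(19)
Combine: (-12 + 6)·sqrt(19) = -6*sqrt(19)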